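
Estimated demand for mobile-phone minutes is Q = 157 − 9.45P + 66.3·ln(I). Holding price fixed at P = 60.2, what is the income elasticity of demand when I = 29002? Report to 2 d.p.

0.25

At P = 60.2, I = 29002: Q = 269.350.
Holding P constant, ∂Q/∂I = 66.3/I = 0.00228605.
η_I = (∂Q/∂I)·(I/Q) = 0.00228605 × (29002/269.350) = 0.25.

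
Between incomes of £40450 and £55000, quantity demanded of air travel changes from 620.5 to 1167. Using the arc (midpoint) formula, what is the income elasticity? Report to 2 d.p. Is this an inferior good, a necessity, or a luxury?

ΔQ = 1167 − 620.5 = 546.5; midpoint Q̄ = (620.5 + 1167)/2 = 893.75.
ΔI = 55000 − 40450 = 14550; midpoint Ī = (40450 + 55000)/2 = 47725.
η = (ΔQ/Q̄) ÷ (ΔI/Ī) = (546.5/893.75) ÷ (14550/47725) = 2.01.
η > 1 ⇒ luxury.

2.01 (luxury)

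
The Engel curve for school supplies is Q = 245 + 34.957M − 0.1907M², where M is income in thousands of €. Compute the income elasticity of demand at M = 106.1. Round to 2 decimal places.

At M = 106.1: Q = 1807.1878.
dQ/dM = 34.957 − 0.3814M = -5.50954.
η = (dQ/dM)·(M/Q) = -5.50954 × (106.1/1807.1878) = -0.32.

-0.32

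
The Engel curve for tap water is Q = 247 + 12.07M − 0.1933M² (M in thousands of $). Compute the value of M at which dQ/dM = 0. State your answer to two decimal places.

31.22

dQ/dM = 12.07 − 0.3866M.
The good is inferior where dQ/dM < 0. Setting dQ/dM = 0 gives M = 12.07 / 0.3866 = 31.22.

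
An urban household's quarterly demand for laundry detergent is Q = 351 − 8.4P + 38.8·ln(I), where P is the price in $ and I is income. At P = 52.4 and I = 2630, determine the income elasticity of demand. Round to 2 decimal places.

At P = 52.4, I = 2630: Q = 216.380.
Holding P constant, ∂Q/∂I = 38.8/I = 0.0147529.
η_I = (∂Q/∂I)·(I/Q) = 0.0147529 × (2630/216.380) = 0.18.

0.18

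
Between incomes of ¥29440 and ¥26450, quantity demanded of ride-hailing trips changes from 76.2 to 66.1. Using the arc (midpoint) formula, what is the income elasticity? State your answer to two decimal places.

ΔQ = 66.1 − 76.2 = -10.1; midpoint Q̄ = (76.2 + 66.1)/2 = 71.15.
ΔI = 26450 − 29440 = -2990; midpoint Ī = (29440 + 26450)/2 = 27945.
η = (ΔQ/Q̄) ÷ (ΔI/Ī) = (-10.1/71.15) ÷ (-2990/27945) = 1.33.

1.33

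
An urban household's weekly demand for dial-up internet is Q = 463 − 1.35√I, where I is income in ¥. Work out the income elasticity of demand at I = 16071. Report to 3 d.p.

-0.293

At I = 16071: Q = 291.859.
dQ/dI = -1.35/(2√I) = -0.00532454 at this income.
η = (dQ/dI)·(I/Q) = -0.00532454 × (16071/291.859) = -0.293.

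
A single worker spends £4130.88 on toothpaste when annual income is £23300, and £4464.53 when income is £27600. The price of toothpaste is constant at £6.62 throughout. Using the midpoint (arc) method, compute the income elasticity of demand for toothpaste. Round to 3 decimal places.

0.459

With a constant price, Q₁ = 4130.88/6.62 = 624.000 and Q₂ = 4464.53/6.62 = 674.400 (equivalently, work directly with expenditure since P cancels).
Midpoint %ΔQ = (4464.53 − 4130.88)/4297.71 = 0.07763; midpoint %ΔI = (27600 − 23300)/25450 = 0.16896.
η = 0.07763 / 0.16896 = 0.459.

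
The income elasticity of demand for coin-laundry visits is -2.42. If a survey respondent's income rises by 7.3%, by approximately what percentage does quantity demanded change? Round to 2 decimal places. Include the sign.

-17.67%

%ΔQ ≈ η × %ΔI = -2.42 × 7.3% = -17.67%.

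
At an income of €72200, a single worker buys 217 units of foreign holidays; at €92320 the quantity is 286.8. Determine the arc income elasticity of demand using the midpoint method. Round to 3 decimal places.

1.133

ΔQ = 286.8 − 217 = 69.8; midpoint Q̄ = (217 + 286.8)/2 = 251.9.
ΔI = 92320 − 72200 = 20120; midpoint Ī = (72200 + 92320)/2 = 82260.
η = (ΔQ/Q̄) ÷ (ΔI/Ī) = (69.8/251.9) ÷ (20120/82260) = 1.133.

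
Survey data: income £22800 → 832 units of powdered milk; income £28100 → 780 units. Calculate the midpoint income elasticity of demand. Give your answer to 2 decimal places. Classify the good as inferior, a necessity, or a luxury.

-0.31 (inferior good)

ΔQ = 780 − 832 = -52; midpoint Q̄ = (832 + 780)/2 = 806.
ΔI = 28100 − 22800 = 5300; midpoint Ī = (22800 + 28100)/2 = 25450.
η = (ΔQ/Q̄) ÷ (ΔI/Ī) = (-52/806) ÷ (5300/25450) = -0.31.
η < 0 ⇒ inferior good.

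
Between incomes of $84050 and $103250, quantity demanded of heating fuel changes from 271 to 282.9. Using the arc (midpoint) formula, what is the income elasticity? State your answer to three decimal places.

0.210

ΔQ = 282.9 − 271 = 11.9; midpoint Q̄ = (271 + 282.9)/2 = 276.95.
ΔI = 103250 − 84050 = 19200; midpoint Ī = (84050 + 103250)/2 = 93650.
η = (ΔQ/Q̄) ÷ (ΔI/Ī) = (11.9/276.95) ÷ (19200/93650) = 0.210.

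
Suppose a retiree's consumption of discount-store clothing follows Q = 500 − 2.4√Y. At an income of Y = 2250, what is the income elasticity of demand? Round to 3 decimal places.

-0.147

At Y = 2250: Q = 386.158.
dQ/dY = -2.4/(2√Y) = -0.0252982 at this income.
η = (dQ/dY)·(Y/Q) = -0.0252982 × (2250/386.158) = -0.147.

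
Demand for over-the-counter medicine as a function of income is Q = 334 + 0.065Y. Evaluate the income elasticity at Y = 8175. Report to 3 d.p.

At Y = 8175: Q = 865.375.
dQ/dY = 0.065.
η = (dQ/dY)·(Y/Q) = 0.065 × (8175/865.375) = 0.614.

0.614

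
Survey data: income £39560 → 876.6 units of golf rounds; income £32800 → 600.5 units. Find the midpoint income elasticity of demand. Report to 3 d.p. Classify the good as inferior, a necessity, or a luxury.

2.001 (luxury)

ΔQ = 600.5 − 876.6 = -276.1; midpoint Q̄ = (876.6 + 600.5)/2 = 738.55.
ΔI = 32800 − 39560 = -6760; midpoint Ī = (39560 + 32800)/2 = 36180.
η = (ΔQ/Q̄) ÷ (ΔI/Ī) = (-276.1/738.55) ÷ (-6760/36180) = 2.001.
η > 1 ⇒ luxury.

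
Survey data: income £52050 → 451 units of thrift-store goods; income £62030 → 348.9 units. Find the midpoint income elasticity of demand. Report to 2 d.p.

ΔQ = 348.9 − 451 = -102.1; midpoint Q̄ = (451 + 348.9)/2 = 399.95.
ΔI = 62030 − 52050 = 9980; midpoint Ī = (52050 + 62030)/2 = 57040.
η = (ΔQ/Q̄) ÷ (ΔI/Ī) = (-102.1/399.95) ÷ (9980/57040) = -1.46.

-1.46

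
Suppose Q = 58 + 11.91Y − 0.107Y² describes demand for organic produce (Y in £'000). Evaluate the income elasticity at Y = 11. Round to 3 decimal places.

0.597

At Y = 11: Q = 176.0630.
dQ/dY = 11.91 − 0.214Y = 9.55600.
η = (dQ/dY)·(Y/Q) = 9.55600 × (11/176.0630) = 0.597.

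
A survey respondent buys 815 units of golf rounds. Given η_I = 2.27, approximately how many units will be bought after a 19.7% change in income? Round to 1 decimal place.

%ΔQ ≈ η × %ΔI = 2.27 × 19.7% = 44.719%.
New Q ≈ 815 × (1 + 0.44719) = 1179.5.

1179.5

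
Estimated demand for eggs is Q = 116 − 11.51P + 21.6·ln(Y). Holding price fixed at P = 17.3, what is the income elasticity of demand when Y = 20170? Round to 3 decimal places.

At P = 17.3, Y = 20170: Q = 130.975.
Holding P constant, ∂Q/∂Y = 21.6/Y = 0.0010709.
η_Y = (∂Q/∂Y)·(Y/Q) = 0.0010709 × (20170/130.975) = 0.165.

0.165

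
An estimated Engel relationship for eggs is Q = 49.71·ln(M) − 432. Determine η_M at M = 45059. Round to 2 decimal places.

At M = 45059: Q = 100.679.
dQ/dM = 49.71/M = 0.00110322 at this income.
η = (dQ/dM)·(M/Q) = 0.00110322 × (45059/100.679) = 0.49.

0.49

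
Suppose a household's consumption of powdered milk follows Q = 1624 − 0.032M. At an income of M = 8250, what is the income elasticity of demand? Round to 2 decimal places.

-0.19

At M = 8250: Q = 1360.000.
dQ/dM = −0.032.
η = (dQ/dM)·(M/Q) = -0.032 × (8250/1360.000) = -0.19.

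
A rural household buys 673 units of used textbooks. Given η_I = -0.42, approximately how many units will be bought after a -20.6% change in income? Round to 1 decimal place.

%ΔQ ≈ η × %ΔI = -0.42 × (-20.6%) = 8.652%.
New Q ≈ 673 × (1 + 0.08652) = 731.2.

731.2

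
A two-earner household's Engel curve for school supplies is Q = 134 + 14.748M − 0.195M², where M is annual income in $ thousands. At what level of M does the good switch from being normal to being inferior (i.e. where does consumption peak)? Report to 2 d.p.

37.82

dQ/dM = 14.748 − 0.39M.
The good is inferior where dQ/dM < 0. Setting dQ/dM = 0 gives M = 14.748 / 0.39 = 37.82.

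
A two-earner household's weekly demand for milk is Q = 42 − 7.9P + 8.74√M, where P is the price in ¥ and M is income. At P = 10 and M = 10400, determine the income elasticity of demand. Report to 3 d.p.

0.522

At P = 10, M = 10400: Q = 854.309.
Holding P constant, ∂Q/∂M = 8.74/(2√M) = 0.0428514.
η_M = (∂Q/∂M)·(M/Q) = 0.0428514 × (10400/854.309) = 0.522.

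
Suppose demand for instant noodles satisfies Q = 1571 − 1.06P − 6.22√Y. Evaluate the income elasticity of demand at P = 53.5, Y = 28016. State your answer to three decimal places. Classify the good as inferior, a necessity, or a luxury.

-1.100 (inferior good)

At P = 53.5, Y = 28016: Q = 473.188.
Holding P constant, ∂Q/∂Y = -6.22/(2√Y) = -0.0185805.
η_Y = (∂Q/∂Y)·(Y/Q) = -0.0185805 × (28016/473.188) = -1.100.
Since η < 0, this is an inferior good.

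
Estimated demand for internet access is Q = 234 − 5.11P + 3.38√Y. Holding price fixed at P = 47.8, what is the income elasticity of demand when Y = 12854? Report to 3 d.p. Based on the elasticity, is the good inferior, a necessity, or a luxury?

0.514 (necessity)

At P = 47.8, Y = 12854: Q = 372.951.
Holding P constant, ∂Q/∂Y = 3.38/(2√Y) = 0.0149062.
η_Y = (∂Q/∂Y)·(Y/Q) = 0.0149062 × (12854/372.951) = 0.514.
Since 0 < η < 1, this is a necessity.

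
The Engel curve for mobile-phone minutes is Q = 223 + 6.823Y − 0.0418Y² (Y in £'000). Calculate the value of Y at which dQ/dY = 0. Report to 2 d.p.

81.61

dQ/dY = 6.823 − 0.0836Y.
The good is inferior where dQ/dY < 0. Setting dQ/dY = 0 gives Y = 6.823 / 0.0836 = 81.61.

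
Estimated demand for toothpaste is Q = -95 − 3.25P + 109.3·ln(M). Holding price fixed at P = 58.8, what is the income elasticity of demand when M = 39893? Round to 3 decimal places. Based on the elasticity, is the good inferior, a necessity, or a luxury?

At P = 58.8, M = 39893: Q = 871.819.
Holding P constant, ∂Q/∂M = 109.3/M = 0.00273983.
η_M = (∂Q/∂M)·(M/Q) = 0.00273983 × (39893/871.819) = 0.125.
Since 0 < η < 1, this is a necessity.

0.125 (necessity)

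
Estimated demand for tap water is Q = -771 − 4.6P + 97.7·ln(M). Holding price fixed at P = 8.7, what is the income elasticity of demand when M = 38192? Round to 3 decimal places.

0.445

At P = 8.7, M = 38192: Q = 219.752.
Holding P constant, ∂Q/∂M = 97.7/M = 0.00255813.
η_M = (∂Q/∂M)·(M/Q) = 0.00255813 × (38192/219.752) = 0.445.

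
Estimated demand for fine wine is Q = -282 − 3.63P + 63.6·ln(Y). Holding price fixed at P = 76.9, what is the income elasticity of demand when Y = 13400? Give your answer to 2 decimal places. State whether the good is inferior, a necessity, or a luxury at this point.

1.47 (luxury)

At P = 76.9, Y = 13400: Q = 43.244.
Holding P constant, ∂Q/∂Y = 63.6/Y = 0.00474627.
η_Y = (∂Q/∂Y)·(Y/Q) = 0.00474627 × (13400/43.244) = 1.47.
Since η > 1, this is a luxury.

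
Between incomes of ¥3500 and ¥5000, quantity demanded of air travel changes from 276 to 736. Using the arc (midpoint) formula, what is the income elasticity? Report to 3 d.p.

2.576

ΔQ = 736 − 276 = 460; midpoint Q̄ = (276 + 736)/2 = 506.
ΔI = 5000 − 3500 = 1500; midpoint Ī = (3500 + 5000)/2 = 4250.
η = (ΔQ/Q̄) ÷ (ΔI/Ī) = (460/506) ÷ (1500/4250) = 2.576.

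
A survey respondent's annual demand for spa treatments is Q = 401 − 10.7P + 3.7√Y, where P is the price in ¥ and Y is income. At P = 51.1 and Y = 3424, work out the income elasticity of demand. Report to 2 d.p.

At P = 51.1, Y = 3424: Q = 70.735.
Holding P constant, ∂Q/∂Y = 3.7/(2√Y) = 0.0316158.
η_Y = (∂Q/∂Y)·(Y/Q) = 0.0316158 × (3424/70.735) = 1.53.

1.53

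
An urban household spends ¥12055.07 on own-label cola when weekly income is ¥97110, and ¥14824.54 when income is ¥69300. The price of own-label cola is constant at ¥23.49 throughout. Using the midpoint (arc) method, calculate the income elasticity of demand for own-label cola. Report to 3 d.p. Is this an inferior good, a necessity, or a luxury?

With a constant price, Q₁ = 12055.07/23.49 = 513.200 and Q₂ = 14824.54/23.49 = 631.100 (equivalently, work directly with expenditure since P cancels).
Midpoint %ΔQ = (14824.54 − 12055.07)/13439.81 = 0.20606; midpoint %ΔI = (69300 − 97110)/83205 = -0.33423.
η = 0.20606 / -0.33423 = -0.617.
η < 0 ⇒ inferior good.

-0.617 (inferior good)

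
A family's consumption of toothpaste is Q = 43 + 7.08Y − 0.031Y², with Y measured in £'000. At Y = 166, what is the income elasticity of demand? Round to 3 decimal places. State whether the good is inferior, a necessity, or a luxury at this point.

At Y = 166: Q = 364.0440.
dQ/dY = 7.08 − 0.062Y = -3.21200.
η = (dQ/dY)·(Y/Q) = -3.21200 × (166/364.0440) = -1.465.
η < 0 ⇒ inferior good.

-1.465 (inferior good)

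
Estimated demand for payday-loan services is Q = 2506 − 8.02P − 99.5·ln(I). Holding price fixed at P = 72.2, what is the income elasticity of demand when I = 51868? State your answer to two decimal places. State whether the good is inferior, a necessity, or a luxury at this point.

-0.12 (inferior good)

At P = 72.2, I = 51868: Q = 846.738.
Holding P constant, ∂Q/∂I = -99.5/I = -0.00191833.
η_I = (∂Q/∂I)·(I/Q) = -0.00191833 × (51868/846.738) = -0.12.
Since η < 0, this is an inferior good.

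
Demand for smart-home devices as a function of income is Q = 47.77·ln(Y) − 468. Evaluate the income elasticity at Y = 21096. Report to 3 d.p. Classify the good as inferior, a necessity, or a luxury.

At Y = 21096: Q = 7.638.
dQ/dY = 47.77/Y = 0.00226441 at this income.
η = (dQ/dY)·(Y/Q) = 0.00226441 × (21096/7.638) = 6.254.
Since η > 1, the good is a luxury.

6.254 (luxury)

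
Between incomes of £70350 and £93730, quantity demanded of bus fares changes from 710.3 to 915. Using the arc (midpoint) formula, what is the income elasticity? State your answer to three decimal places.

0.884

ΔQ = 915 − 710.3 = 204.7; midpoint Q̄ = (710.3 + 915)/2 = 812.65.
ΔI = 93730 − 70350 = 23380; midpoint Ī = (70350 + 93730)/2 = 82040.
η = (ΔQ/Q̄) ÷ (ΔI/Ī) = (204.7/812.65) ÷ (23380/82040) = 0.884.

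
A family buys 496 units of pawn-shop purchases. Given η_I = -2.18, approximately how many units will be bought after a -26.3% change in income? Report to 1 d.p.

%ΔQ ≈ η × %ΔI = -2.18 × (-26.3%) = 57.334%.
New Q ≈ 496 × (1 + 0.57334) = 780.4.

780.4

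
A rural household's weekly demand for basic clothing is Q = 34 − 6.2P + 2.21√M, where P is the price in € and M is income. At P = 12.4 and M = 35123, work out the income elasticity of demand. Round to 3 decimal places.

At P = 12.4, M = 35123: Q = 371.299.
Holding P constant, ∂Q/∂M = 2.21/(2√M) = 0.00589612.
η_M = (∂Q/∂M)·(M/Q) = 0.00589612 × (35123/371.299) = 0.558.

0.558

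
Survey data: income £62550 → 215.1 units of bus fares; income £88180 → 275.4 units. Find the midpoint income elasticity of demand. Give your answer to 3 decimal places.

ΔQ = 275.4 − 215.1 = 60.3; midpoint Q̄ = (215.1 + 275.4)/2 = 245.25.
ΔI = 88180 − 62550 = 25630; midpoint Ī = (62550 + 88180)/2 = 75365.
η = (ΔQ/Q̄) ÷ (ΔI/Ī) = (60.3/245.25) ÷ (25630/75365) = 0.723.

0.723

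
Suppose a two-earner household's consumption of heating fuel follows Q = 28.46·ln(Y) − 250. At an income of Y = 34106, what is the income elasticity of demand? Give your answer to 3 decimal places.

0.605

At Y = 34106: Q = 47.044.
dQ/dY = 28.46/Y = 0.000834457 at this income.
η = (dQ/dY)·(Y/Q) = 0.000834457 × (34106/47.044) = 0.605.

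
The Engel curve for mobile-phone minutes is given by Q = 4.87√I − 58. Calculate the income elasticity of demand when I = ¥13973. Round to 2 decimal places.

0.56

At I = 13973: Q = 517.670.
dQ/dI = 4.87/(2√I) = 0.0205994 at this income.
η = (dQ/dI)·(I/Q) = 0.0205994 × (13973/517.670) = 0.56.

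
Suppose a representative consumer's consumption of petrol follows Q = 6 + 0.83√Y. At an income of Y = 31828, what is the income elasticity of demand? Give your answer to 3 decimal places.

0.481

At Y = 31828: Q = 154.075.
dQ/dY = 0.83/(2√Y) = 0.00232618 at this income.
η = (dQ/dY)·(Y/Q) = 0.00232618 × (31828/154.075) = 0.481.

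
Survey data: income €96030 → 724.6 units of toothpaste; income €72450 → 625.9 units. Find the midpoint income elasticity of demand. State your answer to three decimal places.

0.522

ΔQ = 625.9 − 724.6 = -98.7; midpoint Q̄ = (724.6 + 625.9)/2 = 675.25.
ΔI = 72450 − 96030 = -23580; midpoint Ī = (96030 + 72450)/2 = 84240.
η = (ΔQ/Q̄) ÷ (ΔI/Ī) = (-98.7/675.25) ÷ (-23580/84240) = 0.522.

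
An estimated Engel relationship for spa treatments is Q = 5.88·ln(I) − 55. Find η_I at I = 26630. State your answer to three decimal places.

At I = 26630: Q = 4.916.
dQ/dI = 5.88/I = 0.000220804 at this income.
η = (dQ/dI)·(I/Q) = 0.000220804 × (26630/4.916) = 1.196.

1.196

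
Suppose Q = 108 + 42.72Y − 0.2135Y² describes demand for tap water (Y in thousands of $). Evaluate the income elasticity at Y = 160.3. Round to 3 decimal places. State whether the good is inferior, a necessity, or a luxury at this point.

-2.806 (inferior good)

At Y = 160.3: Q = 1469.9008.
dQ/dY = 42.72 − 0.427Y = -25.72810.
η = (dQ/dY)·(Y/Q) = -25.72810 × (160.3/1469.9008) = -2.806.
η < 0 ⇒ inferior good.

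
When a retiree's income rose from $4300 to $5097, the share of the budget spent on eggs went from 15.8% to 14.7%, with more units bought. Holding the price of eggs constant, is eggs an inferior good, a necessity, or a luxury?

necessity

Quantity rises but the budget share falls as income rises, so 0 < η < 1.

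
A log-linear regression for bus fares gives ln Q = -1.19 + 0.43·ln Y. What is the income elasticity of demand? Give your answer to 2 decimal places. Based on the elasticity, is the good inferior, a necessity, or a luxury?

In a log-linear demand, the coefficient on ln Y is the income elasticity.
So η = 0.43.
0 < η < 1 ⇒ necessity.

0.43 (necessity)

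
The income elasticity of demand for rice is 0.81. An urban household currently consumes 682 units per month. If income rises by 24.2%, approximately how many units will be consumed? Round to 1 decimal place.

815.7

%ΔQ ≈ η × %ΔI = 0.81 × 24.2% = 19.602%.
New Q ≈ 682 × (1 + 0.19602) = 815.7.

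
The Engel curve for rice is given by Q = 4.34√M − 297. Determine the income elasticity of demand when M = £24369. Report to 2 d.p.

At M = 24369: Q = 380.499.
dQ/dM = 4.34/(2√M) = 0.0139008 at this income.
η = (dQ/dM)·(M/Q) = 0.0139008 × (24369/380.499) = 0.89.

0.89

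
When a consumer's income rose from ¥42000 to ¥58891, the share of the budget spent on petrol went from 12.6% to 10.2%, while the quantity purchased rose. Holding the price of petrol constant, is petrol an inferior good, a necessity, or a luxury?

necessity

Quantity rises but the budget share falls as income rises, so 0 < η < 1.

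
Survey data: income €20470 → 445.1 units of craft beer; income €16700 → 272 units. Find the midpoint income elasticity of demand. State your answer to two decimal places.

2.38

ΔQ = 272 − 445.1 = -173.1; midpoint Q̄ = (445.1 + 272)/2 = 358.55.
ΔI = 16700 − 20470 = -3770; midpoint Ī = (20470 + 16700)/2 = 18585.
η = (ΔQ/Q̄) ÷ (ΔI/Ī) = (-173.1/358.55) ÷ (-3770/18585) = 2.38.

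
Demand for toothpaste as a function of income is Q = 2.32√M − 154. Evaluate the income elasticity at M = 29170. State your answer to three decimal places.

At M = 29170: Q = 242.238.
dQ/dM = 2.32/(2√M) = 0.00679188 at this income.
η = (dQ/dM)·(M/Q) = 0.00679188 × (29170/242.238) = 0.818.

0.818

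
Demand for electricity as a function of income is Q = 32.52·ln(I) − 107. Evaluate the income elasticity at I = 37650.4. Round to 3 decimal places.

0.138

At I = 37650.4: Q = 235.634.
dQ/dI = 32.52/I = 0.000863736 at this income.
η = (dQ/dI)·(I/Q) = 0.000863736 × (37650.4/235.634) = 0.138.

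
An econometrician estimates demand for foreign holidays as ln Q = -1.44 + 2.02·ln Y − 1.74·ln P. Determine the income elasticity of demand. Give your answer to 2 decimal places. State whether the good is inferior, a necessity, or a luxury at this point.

In a log-linear demand, the coefficient on ln Y is the income elasticity.
So η = 2.02.
η > 1 ⇒ luxury.

2.02 (luxury)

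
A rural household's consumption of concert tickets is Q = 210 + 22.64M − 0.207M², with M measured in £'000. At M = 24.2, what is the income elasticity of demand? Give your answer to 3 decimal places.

At M = 24.2: Q = 636.6605.
dQ/dM = 22.64 − 0.414M = 12.62120.
η = (dQ/dM)·(M/Q) = 12.62120 × (24.2/636.6605) = 0.480.

0.480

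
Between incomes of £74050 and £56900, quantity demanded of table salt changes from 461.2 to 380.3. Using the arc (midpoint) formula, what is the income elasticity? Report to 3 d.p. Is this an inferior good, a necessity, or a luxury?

ΔQ = 380.3 − 461.2 = -80.9; midpoint Q̄ = (461.2 + 380.3)/2 = 420.75.
ΔI = 56900 − 74050 = -17150; midpoint Ī = (74050 + 56900)/2 = 65475.
η = (ΔQ/Q̄) ÷ (ΔI/Ī) = (-80.9/420.75) ÷ (-17150/65475) = 0.734.
0 < η < 1 ⇒ necessity.

0.734 (necessity)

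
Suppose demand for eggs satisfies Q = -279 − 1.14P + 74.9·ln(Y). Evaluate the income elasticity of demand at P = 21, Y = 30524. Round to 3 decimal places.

At P = 21, Y = 30524: Q = 470.498.
Holding P constant, ∂Q/∂Y = 74.9/Y = 0.00245381.
η_Y = (∂Q/∂Y)·(Y/Q) = 0.00245381 × (30524/470.498) = 0.159.

0.159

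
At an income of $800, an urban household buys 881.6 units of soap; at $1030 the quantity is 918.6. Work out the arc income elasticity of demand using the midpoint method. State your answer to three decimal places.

0.164

ΔQ = 918.6 − 881.6 = 37; midpoint Q̄ = (881.6 + 918.6)/2 = 900.1.
ΔI = 1030 − 800 = 230; midpoint Ī = (800 + 1030)/2 = 915.
η = (ΔQ/Q̄) ÷ (ΔI/Ī) = (37/900.1) ÷ (230/915) = 0.164.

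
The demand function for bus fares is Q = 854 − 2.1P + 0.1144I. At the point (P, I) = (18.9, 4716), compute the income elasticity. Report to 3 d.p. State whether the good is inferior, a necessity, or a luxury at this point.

At P = 18.9, I = 4716: Q = 1353.820.
Holding P constant, ∂Q/∂I = 0.1144.
η_I = (∂Q/∂I)·(I/Q) = 0.1144 × (4716/1353.820) = 0.399.
Since 0 < η < 1, this is a necessity.

0.399 (necessity)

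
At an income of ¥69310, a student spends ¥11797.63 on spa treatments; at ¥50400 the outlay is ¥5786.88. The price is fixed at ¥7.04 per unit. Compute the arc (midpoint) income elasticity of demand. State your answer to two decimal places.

With a constant price, Q₁ = 11797.63/7.04 = 1675.800 and Q₂ = 5786.88/7.04 = 822.000 (equivalently, work directly with expenditure since P cancels).
Midpoint %ΔQ = (5786.88 − 11797.63)/8792.25 = -0.68364; midpoint %ΔI = (50400 − 69310)/59855 = -0.31593.
η = -0.68364 / -0.31593 = 2.16.

2.16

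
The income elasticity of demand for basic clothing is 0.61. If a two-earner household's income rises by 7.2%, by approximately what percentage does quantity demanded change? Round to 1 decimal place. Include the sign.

%ΔQ ≈ η × %ΔI = 0.61 × 7.2% = 4.4%.

4.4%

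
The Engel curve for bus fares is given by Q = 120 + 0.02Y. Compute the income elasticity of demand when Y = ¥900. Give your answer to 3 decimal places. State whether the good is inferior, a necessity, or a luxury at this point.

At Y = 900: Q = 138.000.
dQ/dY = 0.02.
η = (dQ/dY)·(Y/Q) = 0.02 × (900/138.000) = 0.130.
Since 0 < η < 1, the good is a necessity.

0.130 (necessity)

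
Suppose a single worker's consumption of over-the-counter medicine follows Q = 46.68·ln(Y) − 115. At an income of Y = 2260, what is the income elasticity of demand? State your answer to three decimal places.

0.190

At Y = 2260: Q = 245.515.
dQ/dY = 46.68/Y = 0.0206549 at this income.
η = (dQ/dY)·(Y/Q) = 0.0206549 × (2260/245.515) = 0.190.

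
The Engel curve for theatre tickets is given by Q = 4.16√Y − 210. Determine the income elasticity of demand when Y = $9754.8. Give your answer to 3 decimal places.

1.023

At Y = 9754.8: Q = 200.868.
dQ/dY = 4.16/(2√Y) = 0.0210598 at this income.
η = (dQ/dY)·(Y/Q) = 0.0210598 × (9754.8/200.868) = 1.023.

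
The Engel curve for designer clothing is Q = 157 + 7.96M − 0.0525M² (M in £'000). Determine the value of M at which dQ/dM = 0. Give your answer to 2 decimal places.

dQ/dM = 7.96 − 0.105M.
The good is inferior where dQ/dM < 0. Setting dQ/dM = 0 gives M = 7.96 / 0.105 = 75.81.

75.81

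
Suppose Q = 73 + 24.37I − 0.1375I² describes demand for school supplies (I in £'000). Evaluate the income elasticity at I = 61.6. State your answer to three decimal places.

0.435

At I = 61.6: Q = 1052.4400.
dQ/dI = 24.37 − 0.275I = 7.43000.
η = (dQ/dI)·(I/Q) = 7.43000 × (61.6/1052.4400) = 0.435.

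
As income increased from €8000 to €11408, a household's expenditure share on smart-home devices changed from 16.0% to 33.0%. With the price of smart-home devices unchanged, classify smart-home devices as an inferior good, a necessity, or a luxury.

The budget share rises as income rises, so η > 1.

luxury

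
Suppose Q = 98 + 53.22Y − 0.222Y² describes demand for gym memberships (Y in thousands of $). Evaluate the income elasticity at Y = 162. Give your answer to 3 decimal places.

At Y = 162: Q = 2893.4720.
dQ/dY = 53.22 − 0.444Y = -18.70800.
η = (dQ/dY)·(Y/Q) = -18.70800 × (162/2893.4720) = -1.047.

-1.047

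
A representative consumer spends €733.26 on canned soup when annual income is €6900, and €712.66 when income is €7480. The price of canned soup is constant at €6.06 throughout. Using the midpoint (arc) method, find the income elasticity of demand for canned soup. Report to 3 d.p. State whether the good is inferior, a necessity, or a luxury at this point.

With a constant price, Q₁ = 733.26/6.06 = 121.000 and Q₂ = 712.66/6.06 = 117.601 (equivalently, work directly with expenditure since P cancels).
Midpoint %ΔQ = (712.66 − 733.26)/722.96 = -0.02849; midpoint %ΔI = (7480 − 6900)/7190 = 0.08067.
η = -0.02849 / 0.08067 = -0.353.
η < 0 ⇒ inferior good.

-0.353 (inferior good)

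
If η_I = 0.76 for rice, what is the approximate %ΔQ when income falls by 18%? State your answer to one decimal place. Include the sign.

-13.7%

%ΔQ ≈ η × %ΔI = 0.76 × (-18%) = -13.7%.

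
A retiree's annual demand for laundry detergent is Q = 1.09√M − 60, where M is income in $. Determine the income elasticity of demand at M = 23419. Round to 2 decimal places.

0.78

At M = 23419: Q = 106.806.
dQ/dM = 1.09/(2√M) = 0.00356133 at this income.
η = (dQ/dM)·(M/Q) = 0.00356133 × (23419/106.806) = 0.78.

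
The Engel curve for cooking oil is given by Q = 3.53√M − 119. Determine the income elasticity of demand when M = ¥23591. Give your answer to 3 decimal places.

0.641

At M = 23591: Q = 423.185.
dQ/dM = 3.53/(2√M) = 0.0114914 at this income.
η = (dQ/dM)·(M/Q) = 0.0114914 × (23591/423.185) = 0.641.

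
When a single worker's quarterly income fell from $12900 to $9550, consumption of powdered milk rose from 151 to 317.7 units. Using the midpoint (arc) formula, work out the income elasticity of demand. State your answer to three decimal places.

ΔQ = 317.7 − 151 = 166.7; midpoint Q̄ = (151 + 317.7)/2 = 234.35.
ΔI = 9550 − 12900 = -3350; midpoint Ī = (12900 + 9550)/2 = 11225.
η = (ΔQ/Q̄) ÷ (ΔI/Ī) = (166.7/234.35) ÷ (-3350/11225) = -2.383.

-2.383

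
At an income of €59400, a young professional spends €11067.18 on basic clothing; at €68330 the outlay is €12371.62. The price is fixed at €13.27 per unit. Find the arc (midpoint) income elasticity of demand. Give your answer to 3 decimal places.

0.796

With a constant price, Q₁ = 11067.18/13.27 = 834.000 and Q₂ = 12371.62/13.27 = 932.300 (equivalently, work directly with expenditure since P cancels).
Midpoint %ΔQ = (12371.62 − 11067.18)/11719.40 = 0.11131; midpoint %ΔI = (68330 − 59400)/63865 = 0.13983.
η = 0.11131 / 0.13983 = 0.796.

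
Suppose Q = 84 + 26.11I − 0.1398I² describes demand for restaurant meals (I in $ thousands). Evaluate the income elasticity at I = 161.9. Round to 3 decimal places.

-4.795

At I = 161.9: Q = 646.8259.
dQ/dI = 26.11 − 0.2796I = -19.15724.
η = (dQ/dI)·(I/Q) = -19.15724 × (161.9/646.8259) = -4.795.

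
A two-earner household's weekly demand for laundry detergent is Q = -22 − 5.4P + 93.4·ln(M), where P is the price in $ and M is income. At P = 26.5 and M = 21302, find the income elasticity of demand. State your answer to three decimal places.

0.122

At P = 26.5, M = 21302: Q = 765.776.
Holding P constant, ∂Q/∂M = 93.4/M = 0.00438456.
η_M = (∂Q/∂M)·(M/Q) = 0.00438456 × (21302/765.776) = 0.122.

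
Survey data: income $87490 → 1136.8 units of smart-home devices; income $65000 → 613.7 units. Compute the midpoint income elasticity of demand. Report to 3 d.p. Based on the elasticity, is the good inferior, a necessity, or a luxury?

ΔQ = 613.7 − 1136.8 = -523.1; midpoint Q̄ = (1136.8 + 613.7)/2 = 875.25.
ΔI = 65000 − 87490 = -22490; midpoint Ī = (87490 + 65000)/2 = 76245.
η = (ΔQ/Q̄) ÷ (ΔI/Ī) = (-523.1/875.25) ÷ (-22490/76245) = 2.026.
η > 1 ⇒ luxury.

2.026 (luxury)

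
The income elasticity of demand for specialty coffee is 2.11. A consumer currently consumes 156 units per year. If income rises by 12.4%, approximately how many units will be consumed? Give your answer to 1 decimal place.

196.8

%ΔQ ≈ η × %ΔI = 2.11 × 12.4% = 26.164%.
New Q ≈ 156 × (1 + 0.26164) = 196.8.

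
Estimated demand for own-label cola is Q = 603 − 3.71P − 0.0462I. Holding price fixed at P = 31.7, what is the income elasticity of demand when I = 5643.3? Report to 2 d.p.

-1.16

At P = 31.7, I = 5643.3: Q = 224.673.
Holding P constant, ∂Q/∂I = −0.0462.
η_I = (∂Q/∂I)·(I/Q) = -0.0462 × (5643.3/224.673) = -1.16.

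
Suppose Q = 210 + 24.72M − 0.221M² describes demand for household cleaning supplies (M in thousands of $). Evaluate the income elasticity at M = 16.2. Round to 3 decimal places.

At M = 16.2: Q = 552.4648.
dQ/dM = 24.72 − 0.442M = 17.55960.
η = (dQ/dM)·(M/Q) = 17.55960 × (16.2/552.4648) = 0.515.

0.515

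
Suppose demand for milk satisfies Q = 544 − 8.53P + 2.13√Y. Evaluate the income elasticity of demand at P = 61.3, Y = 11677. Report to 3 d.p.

0.458

At P = 61.3, Y = 11677: Q = 251.279.
Holding P constant, ∂Q/∂Y = 2.13/(2√Y) = 0.00985562.
η_Y = (∂Q/∂Y)·(Y/Q) = 0.00985562 × (11677/251.279) = 0.458.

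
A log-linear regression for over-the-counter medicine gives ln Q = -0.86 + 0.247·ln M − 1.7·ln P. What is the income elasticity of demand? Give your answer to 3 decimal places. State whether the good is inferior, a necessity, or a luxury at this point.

0.247 (necessity)

In a log-linear demand, the coefficient on ln M is the income elasticity.
So η = 0.247.
0 < η < 1 ⇒ necessity.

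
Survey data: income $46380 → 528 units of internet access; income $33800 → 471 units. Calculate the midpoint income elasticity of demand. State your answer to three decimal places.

ΔQ = 471 − 528 = -57; midpoint Q̄ = (528 + 471)/2 = 499.5.
ΔI = 33800 − 46380 = -12580; midpoint Ī = (46380 + 33800)/2 = 40090.
η = (ΔQ/Q̄) ÷ (ΔI/Ī) = (-57/499.5) ÷ (-12580/40090) = 0.364.

0.364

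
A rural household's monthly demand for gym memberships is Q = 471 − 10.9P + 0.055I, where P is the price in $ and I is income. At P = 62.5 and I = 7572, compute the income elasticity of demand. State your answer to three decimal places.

2.020

At P = 62.5, I = 7572: Q = 206.210.
Holding P constant, ∂Q/∂I = 0.055.
η_I = (∂Q/∂I)·(I/Q) = 0.055 × (7572/206.210) = 2.020.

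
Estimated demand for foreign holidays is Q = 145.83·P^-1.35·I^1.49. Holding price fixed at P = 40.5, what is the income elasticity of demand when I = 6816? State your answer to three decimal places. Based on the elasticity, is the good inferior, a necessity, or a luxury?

For a multiplicative demand Q = A·P^α·I^β, the income elasticity is β everywhere.
Here β = 1.49, so η = 1.490.
Since η > 1, this is a luxury.

1.490 (luxury)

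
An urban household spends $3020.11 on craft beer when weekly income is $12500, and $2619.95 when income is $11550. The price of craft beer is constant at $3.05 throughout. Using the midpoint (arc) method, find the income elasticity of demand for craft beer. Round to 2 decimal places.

With a constant price, Q₁ = 3020.11/3.05 = 990.200 and Q₂ = 2619.95/3.05 = 859.000 (equivalently, work directly with expenditure since P cancels).
Midpoint %ΔQ = (2619.95 − 3020.11)/2820.03 = -0.14190; midpoint %ΔI = (11550 − 12500)/12025 = -0.07900.
η = -0.14190 / -0.07900 = 1.80.

1.80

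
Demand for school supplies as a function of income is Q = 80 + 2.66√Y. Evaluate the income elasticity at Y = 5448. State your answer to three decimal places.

At Y = 5448: Q = 276.336.
dQ/dY = 2.66/(2√Y) = 0.0180191 at this income.
η = (dQ/dY)·(Y/Q) = 0.0180191 × (5448/276.336) = 0.355.

0.355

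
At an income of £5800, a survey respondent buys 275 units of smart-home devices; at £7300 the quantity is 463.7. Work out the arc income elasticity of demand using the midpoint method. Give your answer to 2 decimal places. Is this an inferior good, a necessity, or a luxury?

2.23 (luxury)

ΔQ = 463.7 − 275 = 188.7; midpoint Q̄ = (275 + 463.7)/2 = 369.35.
ΔI = 7300 − 5800 = 1500; midpoint Ī = (5800 + 7300)/2 = 6550.
η = (ΔQ/Q̄) ÷ (ΔI/Ī) = (188.7/369.35) ÷ (1500/6550) = 2.23.
η > 1 ⇒ luxury.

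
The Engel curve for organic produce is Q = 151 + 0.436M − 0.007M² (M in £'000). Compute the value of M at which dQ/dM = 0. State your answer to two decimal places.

31.14

dQ/dM = 0.436 − 0.014M.
The good is inferior where dQ/dM < 0. Setting dQ/dM = 0 gives M = 0.436 / 0.014 = 31.14.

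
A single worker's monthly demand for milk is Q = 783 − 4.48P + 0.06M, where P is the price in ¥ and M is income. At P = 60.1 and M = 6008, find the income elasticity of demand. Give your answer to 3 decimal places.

0.412

At P = 60.1, M = 6008: Q = 874.232.
Holding P constant, ∂Q/∂M = 0.06.
η_M = (∂Q/∂M)·(M/Q) = 0.06 × (6008/874.232) = 0.412.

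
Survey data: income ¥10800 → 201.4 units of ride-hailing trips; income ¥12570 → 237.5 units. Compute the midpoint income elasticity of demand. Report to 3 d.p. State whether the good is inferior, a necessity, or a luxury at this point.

1.086 (luxury)

ΔQ = 237.5 − 201.4 = 36.1; midpoint Q̄ = (201.4 + 237.5)/2 = 219.45.
ΔI = 12570 − 10800 = 1770; midpoint Ī = (10800 + 12570)/2 = 11685.
η = (ΔQ/Q̄) ÷ (ΔI/Ī) = (36.1/219.45) ÷ (1770/11685) = 1.086.
η > 1 ⇒ luxury.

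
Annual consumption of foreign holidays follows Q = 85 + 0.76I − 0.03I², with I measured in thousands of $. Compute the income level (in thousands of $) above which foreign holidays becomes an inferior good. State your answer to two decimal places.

dQ/dI = 0.76 − 0.06I.
The good is inferior where dQ/dI < 0. Setting dQ/dI = 0 gives I = 0.76 / 0.06 = 12.67.

12.67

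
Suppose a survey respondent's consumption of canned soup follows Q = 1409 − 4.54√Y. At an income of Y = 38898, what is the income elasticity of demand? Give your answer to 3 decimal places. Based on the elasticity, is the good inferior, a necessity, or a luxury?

-0.872 (inferior good)

At Y = 38898: Q = 513.595.
dQ/dY = -4.54/(2√Y) = -0.0115097 at this income.
η = (dQ/dY)·(Y/Q) = -0.0115097 × (38898/513.595) = -0.872.
Since η < 0, the good is an inferior good.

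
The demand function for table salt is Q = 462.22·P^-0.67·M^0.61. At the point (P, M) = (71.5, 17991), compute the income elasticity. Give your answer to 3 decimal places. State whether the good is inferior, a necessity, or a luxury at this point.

For a multiplicative demand Q = A·P^α·M^β, the income elasticity is β everywhere.
Here β = 0.61, so η = 0.610.
Since 0 < η < 1, this is a necessity.

0.610 (necessity)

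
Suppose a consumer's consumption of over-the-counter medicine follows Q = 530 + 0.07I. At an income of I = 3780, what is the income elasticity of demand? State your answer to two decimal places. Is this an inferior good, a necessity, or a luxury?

At I = 3780: Q = 794.600.
dQ/dI = 0.07.
η = (dQ/dI)·(I/Q) = 0.07 × (3780/794.600) = 0.33.
Since 0 < η < 1, the good is a necessity.

0.33 (necessity)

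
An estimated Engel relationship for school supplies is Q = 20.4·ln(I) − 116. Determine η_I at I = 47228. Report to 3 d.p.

At I = 47228: Q = 103.560.
dQ/dI = 20.4/I = 0.000431947 at this income.
η = (dQ/dI)·(I/Q) = 0.000431947 × (47228/103.560) = 0.197.

0.197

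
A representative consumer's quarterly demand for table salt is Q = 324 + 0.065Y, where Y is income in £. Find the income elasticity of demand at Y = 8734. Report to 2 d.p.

0.64

At Y = 8734: Q = 891.710.
dQ/dY = 0.065.
η = (dQ/dY)·(Y/Q) = 0.065 × (8734/891.710) = 0.64.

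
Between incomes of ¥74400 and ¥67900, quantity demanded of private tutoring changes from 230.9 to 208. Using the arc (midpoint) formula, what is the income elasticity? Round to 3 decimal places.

1.142

ΔQ = 208 − 230.9 = -22.9; midpoint Q̄ = (230.9 + 208)/2 = 219.45.
ΔI = 67900 − 74400 = -6500; midpoint Ī = (74400 + 67900)/2 = 71150.
η = (ΔQ/Q̄) ÷ (ΔI/Ī) = (-22.9/219.45) ÷ (-6500/71150) = 1.142.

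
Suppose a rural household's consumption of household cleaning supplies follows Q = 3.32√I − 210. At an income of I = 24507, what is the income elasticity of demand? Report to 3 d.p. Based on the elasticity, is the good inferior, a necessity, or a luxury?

0.839 (necessity)

At I = 24507: Q = 309.736.
dQ/dI = 3.32/(2√I) = 0.0106038 at this income.
η = (dQ/dI)·(I/Q) = 0.0106038 × (24507/309.736) = 0.839.
Since 0 < η < 1, the good is a necessity.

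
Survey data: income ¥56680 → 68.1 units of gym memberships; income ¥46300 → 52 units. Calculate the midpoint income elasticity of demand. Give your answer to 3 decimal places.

ΔQ = 52 − 68.1 = -16.1; midpoint Q̄ = (68.1 + 52)/2 = 60.05.
ΔI = 46300 − 56680 = -10380; midpoint Ī = (56680 + 46300)/2 = 51490.
η = (ΔQ/Q̄) ÷ (ΔI/Ī) = (-16.1/60.05) ÷ (-10380/51490) = 1.330.

1.330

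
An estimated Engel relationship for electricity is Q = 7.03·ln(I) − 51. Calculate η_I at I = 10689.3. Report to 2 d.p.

At I = 10689.3: Q = 14.217.
dQ/dI = 7.03/I = 0.000657667 at this income.
η = (dQ/dI)·(I/Q) = 0.000657667 × (10689.3/14.217) = 0.49.

0.49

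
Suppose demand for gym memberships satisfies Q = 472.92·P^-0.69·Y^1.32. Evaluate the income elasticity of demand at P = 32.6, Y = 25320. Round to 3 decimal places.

For a multiplicative demand Q = A·P^α·Y^β, the income elasticity is β everywhere.
Here β = 1.32, so η = 1.320.

1.320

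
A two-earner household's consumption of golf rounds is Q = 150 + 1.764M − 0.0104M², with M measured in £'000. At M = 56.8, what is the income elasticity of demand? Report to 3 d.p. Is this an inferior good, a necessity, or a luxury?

At M = 56.8: Q = 216.6423.
dQ/dM = 1.764 − 0.0208M = 0.58256.
η = (dQ/dM)·(M/Q) = 0.58256 × (56.8/216.6423) = 0.153.
0 < η < 1 ⇒ necessity.

0.153 (necessity)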